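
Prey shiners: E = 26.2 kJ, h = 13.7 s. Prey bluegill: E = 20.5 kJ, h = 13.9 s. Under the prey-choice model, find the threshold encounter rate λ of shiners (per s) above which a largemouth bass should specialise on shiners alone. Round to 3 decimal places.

At the threshold, the rate on shiners alone equals the profitability of bluegill: λ·26.2/(1 + λ·13.7) = 20.5/13.9 = 1.475.
Rearranging, λ(26.2 − 1.475×13.7) = 1.475, so λ = 1.475/5.995 = 0.246 per s.

0.246 per s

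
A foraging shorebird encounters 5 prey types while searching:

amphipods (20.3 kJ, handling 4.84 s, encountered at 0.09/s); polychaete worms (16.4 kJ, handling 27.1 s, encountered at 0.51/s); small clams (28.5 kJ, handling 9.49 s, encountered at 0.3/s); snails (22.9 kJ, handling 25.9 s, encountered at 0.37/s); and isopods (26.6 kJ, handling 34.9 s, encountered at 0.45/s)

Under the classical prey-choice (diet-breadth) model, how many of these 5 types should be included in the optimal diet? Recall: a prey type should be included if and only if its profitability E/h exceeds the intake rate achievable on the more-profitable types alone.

2

E/h in descending order: amphipods 4.19, small clams 3, snails 0.884, isopods 0.762, polychaete worms 0.605 kJ/s. The optimal diet is the largest prefix of this list for which every included type satisfies E_i/h_i > R on the types above it.
Rate on top 1: 1.273. small clams: 3 > 1.273 → include.
Rate on top 2: 2.423. snails: 0.884 < 2.423 → exclude; stop.
Optimal diet: amphipods, small clams — 2 of 5 types.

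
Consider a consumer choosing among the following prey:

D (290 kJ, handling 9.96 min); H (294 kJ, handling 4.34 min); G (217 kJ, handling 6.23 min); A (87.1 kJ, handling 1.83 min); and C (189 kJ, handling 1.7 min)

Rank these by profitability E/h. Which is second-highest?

In descending order of E/h:
C: 189/1.7 = 111 kJ/min
H: 294/4.34 = 67.7 kJ/min
A: 87.1/1.83 = 47.6 kJ/min
G: 217/6.23 = 34.8 kJ/min
D: 290/9.96 = 29.1 kJ/min

H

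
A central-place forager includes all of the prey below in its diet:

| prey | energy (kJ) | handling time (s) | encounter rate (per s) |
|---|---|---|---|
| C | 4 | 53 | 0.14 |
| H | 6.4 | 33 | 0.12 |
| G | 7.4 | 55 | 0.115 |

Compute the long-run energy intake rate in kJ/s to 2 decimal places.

0.12 kJ/s

R = Σλ_iE_i / (1 + Σλ_ih_i)
Numerator: 0.14×4 + 0.12×6.4 + 0.115×7.4 = 2.179
Denominator: 1 + 0.14×53 + 0.12×33 + 0.115×55 = 18.71
R = 2.179/18.71 = 0.1165 kJ/s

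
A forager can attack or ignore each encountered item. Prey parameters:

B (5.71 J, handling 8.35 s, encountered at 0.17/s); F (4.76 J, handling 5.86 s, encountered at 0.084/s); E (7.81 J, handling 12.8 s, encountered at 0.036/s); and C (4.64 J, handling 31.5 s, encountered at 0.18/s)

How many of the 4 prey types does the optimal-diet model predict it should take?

E/h in descending order: F 0.812, B 0.684, E 0.61, C 0.147 J/s. The optimal diet is the largest prefix of this list for which every included type satisfies E_i/h_i > R on the types above it.
Rate on top 1: 0.2679. B: 0.684 > 0.2679 → include.
Rate on top 2: 0.4707. E: 0.61 > 0.4707 → include.
Rate on top 3: 0.4897. C: 0.147 < 0.4897 → exclude; stop.
Optimal diet: F, B, E — 3 of 4 types.

3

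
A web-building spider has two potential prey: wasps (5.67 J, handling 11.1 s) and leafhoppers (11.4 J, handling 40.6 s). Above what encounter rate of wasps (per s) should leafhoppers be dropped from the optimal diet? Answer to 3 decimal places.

0.110 per s

Drop leafhoppers once their profitability E₂/h₂ falls below the rate achievable on wasps alone: E₂/h₂ = λE₁/(1 + λh₁).
Solve for λ: λE₁h₂ = E₂(1 + λh₁) → λ(E₁h₂ − E₂h₁) = E₂ → λ = E₂/(E₁h₂ − E₂h₁).
λ = 11.4/(5.67×40.6 − 11.4×11.1) = 11.4/103.7 = 0.11 per s.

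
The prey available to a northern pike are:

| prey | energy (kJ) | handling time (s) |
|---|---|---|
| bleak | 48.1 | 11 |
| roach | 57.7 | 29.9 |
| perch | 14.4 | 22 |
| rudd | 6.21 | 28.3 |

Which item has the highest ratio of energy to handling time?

bleak

Profitability E/h (kJ/s): bleak = 48.1/11 = 4.37, roach = 57.7/29.9 = 1.93, perch = 14.4/22 = 0.655, rudd = 6.21/28.3 = 0.219.
Ranked: bleak > roach > perch > rudd.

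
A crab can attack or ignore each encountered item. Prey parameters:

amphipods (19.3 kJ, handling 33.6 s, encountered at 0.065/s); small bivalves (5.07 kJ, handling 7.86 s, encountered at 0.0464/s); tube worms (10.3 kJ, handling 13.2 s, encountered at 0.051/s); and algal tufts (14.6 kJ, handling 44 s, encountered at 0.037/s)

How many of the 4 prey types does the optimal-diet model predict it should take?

E/h in descending order: tube worms 0.78, small bivalves 0.645, amphipods 0.574, algal tufts 0.332 kJ/s. The optimal diet is the largest prefix of this list for which every included type satisfies E_i/h_i > R on the types above it.
Rate on top 1: 0.3139. small bivalves: 0.645 > 0.3139 → include.
Rate on top 2: 0.3732. amphipods: 0.574 > 0.3732 → include.
Rate on top 3: 0.4773. algal tufts: 0.332 < 0.4773 → exclude; stop.
Optimal diet: tube worms, small bivalves, amphipods — 3 of 4 types.

3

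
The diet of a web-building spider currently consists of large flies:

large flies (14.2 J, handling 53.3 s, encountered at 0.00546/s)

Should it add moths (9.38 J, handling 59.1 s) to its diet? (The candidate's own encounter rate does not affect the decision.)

Yes

Current rate: (0.00546×14.2)/(1 + 0.00546×53.3) = 0.06005 J/s.
moths: E/h = 9.38/59.1 = 0.1587 J/s.
Since 0.1587 > R, including moths increases the long-run rate.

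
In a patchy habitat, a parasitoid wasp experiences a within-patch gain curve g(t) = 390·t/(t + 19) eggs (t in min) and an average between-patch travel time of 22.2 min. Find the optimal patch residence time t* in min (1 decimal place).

Maximise g(t)/(T+t): set derivative to zero → g'(t)(T+t) = g(t).
g'(t) = 390·19/(t + 19)². Setting 390·19/(t+19)² = 390t/[(t+19)(22.2+t)] gives 19(22.2+t) = t(t+19), so t² = 19×22.2 = 421.8.
t* = √421.8 = 20.54 min.

20.5 min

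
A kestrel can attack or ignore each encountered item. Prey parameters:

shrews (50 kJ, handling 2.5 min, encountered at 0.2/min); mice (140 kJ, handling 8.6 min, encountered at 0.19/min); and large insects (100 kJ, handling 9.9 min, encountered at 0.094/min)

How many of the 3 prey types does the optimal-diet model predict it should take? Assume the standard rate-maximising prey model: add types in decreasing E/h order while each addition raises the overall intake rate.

2

E/h in descending order: shrews 20, mice 16.3, large insects 10.1 kJ/min. The optimal diet is the largest prefix of this list for which every included type satisfies E_i/h_i > R on the types above it.
Rate on top 1: 6.667. mice: 16.3 > 6.667 → include.
Rate on top 2: 11.68. large insects: 10.1 < 11.68 → exclude; stop.
Optimal diet: shrews, mice — 2 of 3 types.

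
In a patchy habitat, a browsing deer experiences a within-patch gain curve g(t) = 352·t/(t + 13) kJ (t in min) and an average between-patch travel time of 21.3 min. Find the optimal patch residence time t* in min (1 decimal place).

By the marginal value theorem, leave when the instantaneous gain rate g'(t) equals the habitat-wide average g(t)/(T + t).
g'(t) = 352·13/(t + 13)². Setting 352·13/(t+13)² = 352t/[(t+13)(21.3+t)] gives 13(21.3+t) = t(t+13), so t² = 13×21.3 = 276.9.
t* = √276.9 = 16.64 min.

16.6 min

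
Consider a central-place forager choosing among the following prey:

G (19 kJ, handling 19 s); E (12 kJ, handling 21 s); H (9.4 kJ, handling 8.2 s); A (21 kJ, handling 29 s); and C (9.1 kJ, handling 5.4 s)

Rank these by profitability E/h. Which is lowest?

E

Profitability E/h (kJ/s): G = 19/19 = 1, E = 12/21 = 0.571, H = 9.4/8.2 = 1.15, A = 21/29 = 0.724, C = 9.1/5.4 = 1.69.
Ranked: C > H > G > A > E.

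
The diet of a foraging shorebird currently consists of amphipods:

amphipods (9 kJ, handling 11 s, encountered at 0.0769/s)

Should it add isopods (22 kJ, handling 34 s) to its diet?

Yes

Current rate: (0.0769×9)/(1 + 0.0769×11) = 0.3749 kJ/s.
Profitability of isopods: 22/34 = 0.6471 kJ/s.
0.6471 > 0.3749, so adding isopods raises the average — include it.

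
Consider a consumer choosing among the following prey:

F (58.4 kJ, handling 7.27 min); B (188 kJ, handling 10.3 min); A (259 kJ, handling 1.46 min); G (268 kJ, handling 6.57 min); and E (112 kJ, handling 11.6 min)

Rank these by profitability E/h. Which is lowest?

F

Profitability E/h (kJ/min): F = 58.4/7.27 = 8.03, B = 188/10.3 = 18.3, A = 259/1.46 = 177, G = 268/6.57 = 40.8, E = 112/11.6 = 9.66.
Ranked: A > G > B > E > F.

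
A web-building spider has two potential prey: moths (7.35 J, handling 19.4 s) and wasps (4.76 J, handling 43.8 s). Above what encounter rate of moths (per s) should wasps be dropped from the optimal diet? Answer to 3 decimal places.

0.021 per s

At the threshold, the rate on moths alone equals the profitability of wasps: λ·7.35/(1 + λ·19.4) = 4.76/43.8 = 0.1087.
Rearranging, λ(7.35 − 0.1087×19.4) = 0.1087, so λ = 0.1087/5.242 = 0.02073 per s.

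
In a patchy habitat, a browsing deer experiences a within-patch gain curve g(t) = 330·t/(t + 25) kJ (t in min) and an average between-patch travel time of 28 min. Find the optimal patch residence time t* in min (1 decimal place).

26.5 min

By the marginal value theorem, leave when the instantaneous gain rate g'(t) equals the habitat-wide average g(t)/(T + t).
g'(t) = 330·25/(t + 25)². Setting 330·25/(t+25)² = 330t/[(t+25)(28+t)] gives 25(28+t) = t(t+25), so t² = 25×28 = 700.
t* = √700 = 26.46 min.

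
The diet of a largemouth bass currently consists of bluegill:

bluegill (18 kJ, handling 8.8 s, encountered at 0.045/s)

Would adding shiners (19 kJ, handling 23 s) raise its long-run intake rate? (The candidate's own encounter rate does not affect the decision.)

Yes

Intake rate on the current diet: R = (0.045×18) / (1 + 0.045×8.8) = 0.81/1.396 = 0.5802 kJ/s.
shiners: E/h = 19/23 = 0.8261 kJ/s.
Since 0.8261 > R, including shiners increases the long-run rate.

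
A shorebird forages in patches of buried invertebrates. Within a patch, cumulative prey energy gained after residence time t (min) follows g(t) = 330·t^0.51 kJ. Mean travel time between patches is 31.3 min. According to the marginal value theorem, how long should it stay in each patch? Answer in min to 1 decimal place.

By the marginal value theorem, leave when the instantaneous gain rate g'(t) equals the habitat-wide average g(t)/(T + t).
g'(t) = 0.51·330·t^-0.49. Setting 0.51·330·t^-0.49 = 330·t^0.51/(31.3+t) gives 0.51(31.3+t) = t, so 0.49·t = 0.51×31.3.
t* = 0.51×31.3/0.49 = 32.58 min.

32.6 min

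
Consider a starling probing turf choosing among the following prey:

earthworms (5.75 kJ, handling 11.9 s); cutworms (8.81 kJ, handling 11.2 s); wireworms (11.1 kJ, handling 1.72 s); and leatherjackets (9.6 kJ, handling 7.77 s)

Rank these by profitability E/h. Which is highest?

wireworms

In descending order of E/h:
wireworms: 11.1/1.72 = 6.45 kJ/s
leatherjackets: 9.6/7.77 = 1.24 kJ/s
cutworms: 8.81/11.2 = 0.787 kJ/s
earthworms: 5.75/11.9 = 0.483 kJ/s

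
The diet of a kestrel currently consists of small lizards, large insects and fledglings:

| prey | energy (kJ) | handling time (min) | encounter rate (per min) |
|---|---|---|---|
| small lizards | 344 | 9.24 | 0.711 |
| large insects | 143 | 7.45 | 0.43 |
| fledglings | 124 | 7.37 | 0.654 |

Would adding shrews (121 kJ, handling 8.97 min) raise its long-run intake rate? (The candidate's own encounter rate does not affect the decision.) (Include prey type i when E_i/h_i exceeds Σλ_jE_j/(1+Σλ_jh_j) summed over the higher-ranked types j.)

No

Current rate: (0.711×344 + 0.43×143 + 0.654×124)/(1 + 0.711×9.24 + 0.43×7.45 + 0.654×7.37) = 24.83 kJ/min.
shrews: E/h = 121/8.97 = 13.49 kJ/min.
13.49 < 24.83, so adding shrews would lower the average — exclude it.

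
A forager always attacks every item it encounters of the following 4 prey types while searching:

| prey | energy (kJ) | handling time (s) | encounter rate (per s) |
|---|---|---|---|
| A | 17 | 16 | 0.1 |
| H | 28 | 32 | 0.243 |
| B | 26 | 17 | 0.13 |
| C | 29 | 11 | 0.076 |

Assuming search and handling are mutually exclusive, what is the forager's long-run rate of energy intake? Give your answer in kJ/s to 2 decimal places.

Energy encountered per unit search time: 0.1×17 + 0.243×28 + 0.13×26 + 0.076×29 = 14.09 kJ/s.
Handling time per unit search time: 0.1×16 + 0.243×32 + 0.13×17 + 0.076×11 = 12.42.
Rate = 14.09/(1 + 12.42) = 1.05 kJ/s.

1.05 kJ/s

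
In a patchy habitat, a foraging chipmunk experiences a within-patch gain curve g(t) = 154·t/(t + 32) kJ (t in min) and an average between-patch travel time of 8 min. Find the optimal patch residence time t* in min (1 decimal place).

By the marginal value theorem, leave when the instantaneous gain rate g'(t) equals the habitat-wide average g(t)/(T + t).
g'(t) = 154·32/(t + 32)². Setting 154·32/(t+32)² = 154t/[(t+32)(8+t)] gives 32(8+t) = t(t+32), so t² = 32×8 = 256.
t* = √256 = 16 min.

16.0 min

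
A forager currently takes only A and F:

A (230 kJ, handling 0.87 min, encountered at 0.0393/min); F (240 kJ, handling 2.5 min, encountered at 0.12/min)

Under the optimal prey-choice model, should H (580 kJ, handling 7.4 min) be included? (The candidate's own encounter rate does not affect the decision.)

Yes

Intake rate on the current diet: R = (0.0393×230 + 0.12×240) / (1 + 0.0393×0.87 + 0.12×2.5) = 37.84/1.334 = 28.36 kJ/min.
Profitability of H: 580/7.4 = 78.38 kJ/min.
78.38 > 28.36, so adding H raises the average — include it.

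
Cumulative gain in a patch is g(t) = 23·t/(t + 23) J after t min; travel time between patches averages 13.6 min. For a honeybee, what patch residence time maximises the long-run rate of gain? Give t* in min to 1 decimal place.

Maximise g(t)/(T+t): set derivative to zero → g'(t)(T+t) = g(t).
g'(t) = 23·23/(t + 23)². Setting 23·23/(t+23)² = 23t/[(t+23)(13.6+t)] gives 23(13.6+t) = t(t+23), so t² = 23×13.6 = 312.8.
t* = √312.8 = 17.69 min.

17.7 min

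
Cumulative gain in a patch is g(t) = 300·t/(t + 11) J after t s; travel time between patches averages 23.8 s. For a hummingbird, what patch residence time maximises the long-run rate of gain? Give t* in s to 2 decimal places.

Maximise g(t)/(T+t): set derivative to zero → g'(t)(T+t) = g(t).
g'(t) = 300·11/(t + 11)². Setting 300·11/(t+11)² = 300t/[(t+11)(23.8+t)] gives 11(23.8+t) = t(t+11), so t² = 11×23.8 = 261.8.
t* = √261.8 = 16.18 s.

16.18 s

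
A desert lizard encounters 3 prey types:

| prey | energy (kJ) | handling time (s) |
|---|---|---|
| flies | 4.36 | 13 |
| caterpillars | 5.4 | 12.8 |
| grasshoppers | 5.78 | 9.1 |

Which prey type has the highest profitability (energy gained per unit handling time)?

grasshoppers

Profitability E/h (kJ/s): flies = 4.36/13 = 0.335, caterpillars = 5.4/12.8 = 0.422, grasshoppers = 5.78/9.1 = 0.635.
Ranked: grasshoppers > caterpillars > flies.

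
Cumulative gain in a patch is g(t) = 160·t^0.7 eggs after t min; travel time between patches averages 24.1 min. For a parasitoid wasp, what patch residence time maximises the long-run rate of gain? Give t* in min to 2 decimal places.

By the marginal value theorem, leave when the instantaneous gain rate g'(t) equals the habitat-wide average g(t)/(T + t).
g'(t) = 0.7·160·t^-0.3. Setting 0.7·160·t^-0.3 = 160·t^0.7/(24.1+t) gives 0.7(24.1+t) = t, so 0.30·t = 0.7×24.1.
t* = 0.7×24.1/0.30 = 56.23 min.

56.23 min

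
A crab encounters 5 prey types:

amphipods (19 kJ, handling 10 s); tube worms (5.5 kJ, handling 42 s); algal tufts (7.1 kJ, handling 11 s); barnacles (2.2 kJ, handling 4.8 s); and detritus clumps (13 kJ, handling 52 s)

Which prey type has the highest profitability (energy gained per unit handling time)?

Profitability E/h (kJ/s): amphipods = 19/10 = 1.9, tube worms = 5.5/42 = 0.131, algal tufts = 7.1/11 = 0.645, barnacles = 2.2/4.8 = 0.458, detritus clumps = 13/52 = 0.25.
Ranked: amphipods > algal tufts > barnacles > detritus clumps > tube worms.

amphipods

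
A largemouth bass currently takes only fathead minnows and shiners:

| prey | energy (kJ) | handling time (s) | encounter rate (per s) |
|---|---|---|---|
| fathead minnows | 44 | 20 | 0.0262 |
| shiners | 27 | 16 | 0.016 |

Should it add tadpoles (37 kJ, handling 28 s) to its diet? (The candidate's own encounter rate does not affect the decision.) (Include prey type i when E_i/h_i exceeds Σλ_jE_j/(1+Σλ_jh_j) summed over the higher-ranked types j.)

Current rate: (0.0262×44 + 0.016×27)/(1 + 0.0262×20 + 0.016×16) = 0.8903 kJ/s.
tadpoles: E/h = 37/28 = 1.321 kJ/s.
1.321 > 0.8903, so adding tadpoles raises the average — include it.

Yes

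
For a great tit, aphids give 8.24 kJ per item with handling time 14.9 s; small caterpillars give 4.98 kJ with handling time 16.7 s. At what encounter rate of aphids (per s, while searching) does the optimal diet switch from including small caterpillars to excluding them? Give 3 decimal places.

0.079 per s

At the threshold, the rate on aphids alone equals the profitability of small caterpillars: λ·8.24/(1 + λ·14.9) = 4.98/16.7 = 0.2982.
Rearranging, λ(8.24 − 0.2982×14.9) = 0.2982, so λ = 0.2982/3.797 = 0.07854 per s.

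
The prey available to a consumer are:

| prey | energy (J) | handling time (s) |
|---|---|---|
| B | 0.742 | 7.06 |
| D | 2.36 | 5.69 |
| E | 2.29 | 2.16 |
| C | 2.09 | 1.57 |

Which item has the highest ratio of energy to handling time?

In descending order of E/h:
C: 2.09/1.57 = 1.33 J/s
E: 2.29/2.16 = 1.06 J/s
D: 2.36/5.69 = 0.415 J/s
B: 0.742/7.06 = 0.105 J/s

C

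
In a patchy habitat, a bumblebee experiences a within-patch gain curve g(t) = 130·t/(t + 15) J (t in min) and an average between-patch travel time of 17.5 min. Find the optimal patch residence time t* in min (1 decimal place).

16.2 min

Optimal t* satisfies g'(t*) = g(t*)/(T + t*).
g'(t) = 130·15/(t + 15)². Setting 130·15/(t+15)² = 130t/[(t+15)(17.5+t)] gives 15(17.5+t) = t(t+15), so t² = 15×17.5 = 262.5.
t* = √262.5 = 16.2 min.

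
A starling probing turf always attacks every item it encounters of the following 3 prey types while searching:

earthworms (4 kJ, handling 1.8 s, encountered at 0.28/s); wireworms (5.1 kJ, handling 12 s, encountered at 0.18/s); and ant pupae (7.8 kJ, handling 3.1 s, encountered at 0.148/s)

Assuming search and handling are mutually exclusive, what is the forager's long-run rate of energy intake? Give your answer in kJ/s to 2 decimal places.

R = Σλ_iE_i / (1 + Σλ_ih_i)
Numerator: 0.28×4 + 0.18×5.1 + 0.148×7.8 = 3.192
Denominator: 1 + 0.28×1.8 + 0.18×12 + 0.148×3.1 = 4.123
R = 3.192/4.123 = 0.7743 kJ/s

0.77 kJ/s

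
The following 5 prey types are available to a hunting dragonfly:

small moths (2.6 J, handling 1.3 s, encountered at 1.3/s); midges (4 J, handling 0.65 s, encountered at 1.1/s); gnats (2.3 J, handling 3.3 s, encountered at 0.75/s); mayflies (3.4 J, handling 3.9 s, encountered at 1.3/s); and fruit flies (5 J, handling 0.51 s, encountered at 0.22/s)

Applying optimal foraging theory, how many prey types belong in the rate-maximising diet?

2

Profitabilities (E/h, J/s): fruit flies 9.8, midges 6.15, small moths 2, mayflies 0.872, gnats 0.697. Add prey in this order while the next type's profitability exceeds the intake rate on those already taken.
Rate on top 1: 0.989. midges: 6.15 > 0.989 → include.
Rate on top 2: 3.01. small moths: 2 < 3.01 → exclude; stop.
Optimal diet: fruit flies, midges — 2 of 5 types.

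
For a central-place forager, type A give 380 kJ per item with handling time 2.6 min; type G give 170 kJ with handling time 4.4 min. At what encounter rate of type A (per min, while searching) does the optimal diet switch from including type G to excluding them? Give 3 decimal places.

At the threshold, the rate on type A alone equals the profitability of type G: λ·380/(1 + λ·2.6) = 170/4.4 = 38.64.
Rearranging, λ(380 − 38.64×2.6) = 38.64, so λ = 38.64/279.5 = 0.1382 per min.

0.138 per min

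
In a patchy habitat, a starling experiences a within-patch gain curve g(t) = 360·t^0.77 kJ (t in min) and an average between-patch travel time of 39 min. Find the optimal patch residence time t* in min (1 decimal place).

130.6 min

By the marginal value theorem, leave when the instantaneous gain rate g'(t) equals the habitat-wide average g(t)/(T + t).
g'(t) = 0.77·360·t^-0.23. Setting 0.77·360·t^-0.23 = 360·t^0.77/(39+t) gives 0.77(39+t) = t, so 0.23·t = 0.77×39.
t* = 0.77×39/0.23 = 130.6 min.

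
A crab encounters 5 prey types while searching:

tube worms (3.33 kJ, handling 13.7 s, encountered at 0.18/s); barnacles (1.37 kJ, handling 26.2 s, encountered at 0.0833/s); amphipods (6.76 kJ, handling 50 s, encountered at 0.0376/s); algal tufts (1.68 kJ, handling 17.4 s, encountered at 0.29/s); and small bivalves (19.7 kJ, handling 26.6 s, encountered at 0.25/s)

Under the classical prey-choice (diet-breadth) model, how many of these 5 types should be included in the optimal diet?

Rank by E/h (kJ/s): small bivalves 0.741, tube worms 0.243, amphipods 0.135, algal tufts 0.0966, barnacles 0.0523. Include each in turn until the next type's E/h falls below the running intake rate.
Rate on top 1: 0.6438. tube worms: 0.243 < 0.6438 → exclude; stop.
Optimal diet: small bivalves — 1 of 5 types.

1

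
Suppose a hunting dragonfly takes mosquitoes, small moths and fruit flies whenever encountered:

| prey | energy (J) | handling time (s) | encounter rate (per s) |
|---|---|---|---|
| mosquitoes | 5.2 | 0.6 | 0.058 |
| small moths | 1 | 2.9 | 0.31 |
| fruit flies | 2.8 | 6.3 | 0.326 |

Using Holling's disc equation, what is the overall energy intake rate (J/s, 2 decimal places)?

R = (0.058×5.2 + 0.31×1 + 0.326×2.8) / (1 + 0.058×0.6 + 0.31×2.9 + 0.326×6.3) = 1.524/3.988 = 0.3823 J/s.

0.38 J/s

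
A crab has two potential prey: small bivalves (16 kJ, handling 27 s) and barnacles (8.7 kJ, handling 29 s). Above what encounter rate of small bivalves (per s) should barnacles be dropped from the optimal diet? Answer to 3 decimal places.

0.038 per s

Drop barnacles once their profitability E₂/h₂ falls below the rate achievable on small bivalves alone: E₂/h₂ = λE₁/(1 + λh₁).
Solve for λ: λE₁h₂ = E₂(1 + λh₁) → λ(E₁h₂ − E₂h₁) = E₂ → λ = E₂/(E₁h₂ − E₂h₁).
λ = 8.7/(16×29 − 8.7×27) = 8.7/229.1 = 0.03797 per s.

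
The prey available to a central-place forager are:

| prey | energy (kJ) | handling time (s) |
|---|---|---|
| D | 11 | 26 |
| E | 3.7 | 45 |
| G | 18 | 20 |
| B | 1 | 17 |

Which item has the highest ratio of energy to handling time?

In descending order of E/h:
G: 18/20 = 0.9 kJ/s
D: 11/26 = 0.423 kJ/s
E: 3.7/45 = 0.0822 kJ/s
B: 1/17 = 0.0588 kJ/s

G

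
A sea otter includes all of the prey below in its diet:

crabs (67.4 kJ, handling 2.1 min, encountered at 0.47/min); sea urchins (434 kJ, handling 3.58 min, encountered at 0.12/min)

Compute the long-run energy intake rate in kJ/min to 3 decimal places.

R = (0.47×67.4 + 0.12×434) / (1 + 0.47×2.1 + 0.12×3.58) = 83.76/2.417 = 34.66 kJ/min.

34.659 kJ/min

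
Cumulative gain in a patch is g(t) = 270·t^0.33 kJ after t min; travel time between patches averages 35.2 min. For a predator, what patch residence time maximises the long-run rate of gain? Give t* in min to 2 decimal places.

By the marginal value theorem, leave when the instantaneous gain rate g'(t) equals the habitat-wide average g(t)/(T + t).
g'(t) = 0.33·270·t^-0.67. Setting 0.33·270·t^-0.67 = 270·t^0.33/(35.2+t) gives 0.33(35.2+t) = t, so 0.67·t = 0.33×35.2.
t* = 0.33×35.2/0.67 = 17.34 min.

17.34 min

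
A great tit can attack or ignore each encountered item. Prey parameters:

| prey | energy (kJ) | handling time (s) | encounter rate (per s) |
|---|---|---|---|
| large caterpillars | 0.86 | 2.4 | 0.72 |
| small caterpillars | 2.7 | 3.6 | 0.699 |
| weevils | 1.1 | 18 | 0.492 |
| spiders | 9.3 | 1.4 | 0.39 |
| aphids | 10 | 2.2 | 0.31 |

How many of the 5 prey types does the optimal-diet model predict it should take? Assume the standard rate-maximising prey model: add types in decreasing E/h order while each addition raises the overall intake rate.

2

Profitabilities (E/h, kJ/s): spiders 6.64, aphids 4.55, small caterpillars 0.75, large caterpillars 0.358, weevils 0.0611. Add prey in this order while the next type's profitability exceeds the intake rate on those already taken.
Rate on top 1: 2.346. aphids: 4.55 > 2.346 → include.
Rate on top 2: 3.019. small caterpillars: 0.75 < 3.019 → exclude; stop.
Optimal diet: spiders, aphids — 2 of 5 types.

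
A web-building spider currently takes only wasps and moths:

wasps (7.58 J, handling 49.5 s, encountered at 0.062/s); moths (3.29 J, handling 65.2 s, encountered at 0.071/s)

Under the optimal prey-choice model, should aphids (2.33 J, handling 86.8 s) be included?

No

On wasps and moths alone, R = ΣλE/(1+Σλh) = 0.7036/8.698 = 0.08088 J/s.
aphids: E/h = 2.33/86.8 = 0.02684 J/s.
0.02684 < 0.08088, so adding aphids would lower the average — exclude it.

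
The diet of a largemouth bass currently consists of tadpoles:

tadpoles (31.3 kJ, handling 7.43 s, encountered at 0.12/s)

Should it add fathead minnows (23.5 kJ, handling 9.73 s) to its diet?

Yes

Intake rate on the current diet: R = (0.12×31.3) / (1 + 0.12×7.43) = 3.756/1.892 = 1.986 kJ/s.
fathead minnows: E/h = 23.5/9.73 = 2.415 kJ/s.
Since 2.415 > R, including fathead minnows increases the long-run rate.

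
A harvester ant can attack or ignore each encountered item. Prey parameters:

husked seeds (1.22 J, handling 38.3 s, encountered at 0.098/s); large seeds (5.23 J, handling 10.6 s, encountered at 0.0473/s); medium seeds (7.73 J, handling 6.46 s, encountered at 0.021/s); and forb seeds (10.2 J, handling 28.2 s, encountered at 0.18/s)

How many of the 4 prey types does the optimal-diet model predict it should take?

Profitabilities (E/h, J/s): medium seeds 1.2, large seeds 0.493, forb seeds 0.362, husked seeds 0.0319. Add prey in this order while the next type's profitability exceeds the intake rate on those already taken.
Rate on top 1: 0.1429. large seeds: 0.493 > 0.1429 → include.
Rate on top 2: 0.2503. forb seeds: 0.362 > 0.2503 → include.
Rate on top 3: 0.3345. husked seeds: 0.0319 < 0.3345 → exclude; stop.
Optimal diet: medium seeds, large seeds, forb seeds — 3 of 4 types.

3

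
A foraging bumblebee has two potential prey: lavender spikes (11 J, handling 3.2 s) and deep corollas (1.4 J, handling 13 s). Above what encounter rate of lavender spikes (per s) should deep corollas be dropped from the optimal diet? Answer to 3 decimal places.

At the threshold, the rate on lavender spikes alone equals the profitability of deep corollas: λ·11/(1 + λ·3.2) = 1.4/13 = 0.1077.
Rearranging, λ(11 − 0.1077×3.2) = 0.1077, so λ = 0.1077/10.66 = 0.01011 per s.

0.010 per s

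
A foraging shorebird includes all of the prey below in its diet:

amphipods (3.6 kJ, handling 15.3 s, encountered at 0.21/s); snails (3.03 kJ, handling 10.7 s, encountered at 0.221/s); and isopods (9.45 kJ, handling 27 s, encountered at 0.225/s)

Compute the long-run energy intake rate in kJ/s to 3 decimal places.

Energy encountered per unit search time: 0.21×3.6 + 0.221×3.03 + 0.225×9.45 = 3.552 kJ/s.
Handling time per unit search time: 0.21×15.3 + 0.221×10.7 + 0.225×27 = 11.65.
Rate = 3.552/(1 + 11.65) = 0.2807 kJ/s.

0.281 kJ/s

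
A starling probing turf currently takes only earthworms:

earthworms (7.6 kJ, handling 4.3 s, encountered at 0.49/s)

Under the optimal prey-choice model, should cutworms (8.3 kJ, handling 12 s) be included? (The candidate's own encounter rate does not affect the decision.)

No

On earthworms alone, R = ΣλE/(1+Σλh) = 3.724/3.107 = 1.199 kJ/s.
Profitability of cutworms: 8.3/12 = 0.6917 kJ/s.
0.6917 < 1.199, so adding cutworms would lower the average — exclude it.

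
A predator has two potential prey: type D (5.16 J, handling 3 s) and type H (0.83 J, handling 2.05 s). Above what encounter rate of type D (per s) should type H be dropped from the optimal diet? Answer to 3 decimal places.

At the threshold, the rate on type D alone equals the profitability of type H: λ·5.16/(1 + λ·3) = 0.83/2.05 = 0.4049.
Rearranging, λ(5.16 − 0.4049×3) = 0.4049, so λ = 0.4049/3.945 = 0.1026 per s.

0.103 per s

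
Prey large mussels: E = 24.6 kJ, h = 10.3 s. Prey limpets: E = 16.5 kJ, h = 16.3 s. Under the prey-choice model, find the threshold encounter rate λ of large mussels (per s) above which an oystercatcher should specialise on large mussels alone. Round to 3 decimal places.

0.071 per s

The zero-one rule: include limpets iff E₂/h₂ > λE₁/(1+λh₁). Equality gives the switch point.
λE₁h₂ = E₂ + λE₂h₁ ⇒ λ = E₂/(E₁h₂ − E₂h₁) = 16.5/(401 − 170) = 0.07142 per s.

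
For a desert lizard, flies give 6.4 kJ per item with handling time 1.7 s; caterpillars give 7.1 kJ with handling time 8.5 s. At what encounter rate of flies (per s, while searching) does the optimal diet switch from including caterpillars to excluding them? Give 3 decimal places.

0.168 per s

The zero-one rule: include caterpillars iff E₂/h₂ > λE₁/(1+λh₁). Equality gives the switch point.
λE₁h₂ = E₂ + λE₂h₁ ⇒ λ = E₂/(E₁h₂ − E₂h₁) = 7.1/(54.4 − 12.07) = 0.1677 per s.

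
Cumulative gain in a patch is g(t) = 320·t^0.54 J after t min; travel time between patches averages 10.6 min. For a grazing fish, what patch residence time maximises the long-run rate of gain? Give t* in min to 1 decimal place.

Optimal t* satisfies g'(t*) = g(t*)/(T + t*).
g'(t) = 0.54·320·t^-0.46. Setting 0.54·320·t^-0.46 = 320·t^0.54/(10.6+t) gives 0.54(10.6+t) = t, so 0.46·t = 0.54×10.6.
t* = 0.54×10.6/0.46 = 12.44 min.

12.4 min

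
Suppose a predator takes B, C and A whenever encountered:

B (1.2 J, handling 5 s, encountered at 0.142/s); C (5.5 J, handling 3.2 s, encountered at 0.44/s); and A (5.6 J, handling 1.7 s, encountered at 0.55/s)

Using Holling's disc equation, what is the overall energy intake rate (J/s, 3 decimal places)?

1.399 J/s

Energy encountered per unit search time: 0.142×1.2 + 0.44×5.5 + 0.55×5.6 = 5.67 J/s.
Handling time per unit search time: 0.142×5 + 0.44×3.2 + 0.55×1.7 = 3.053.
Rate = 5.67/(1 + 3.053) = 1.399 J/s.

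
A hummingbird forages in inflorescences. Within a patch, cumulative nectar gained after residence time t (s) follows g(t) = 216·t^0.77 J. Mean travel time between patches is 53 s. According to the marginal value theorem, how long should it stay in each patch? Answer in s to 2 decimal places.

Maximise g(t)/(T+t): set derivative to zero → g'(t)(T+t) = g(t).
g'(t) = 0.77·216·t^-0.23. Setting 0.77·216·t^-0.23 = 216·t^0.77/(53+t) gives 0.77(53+t) = t, so 0.23·t = 0.77×53.
t* = 0.77×53/0.23 = 177.4 s.

177.43 s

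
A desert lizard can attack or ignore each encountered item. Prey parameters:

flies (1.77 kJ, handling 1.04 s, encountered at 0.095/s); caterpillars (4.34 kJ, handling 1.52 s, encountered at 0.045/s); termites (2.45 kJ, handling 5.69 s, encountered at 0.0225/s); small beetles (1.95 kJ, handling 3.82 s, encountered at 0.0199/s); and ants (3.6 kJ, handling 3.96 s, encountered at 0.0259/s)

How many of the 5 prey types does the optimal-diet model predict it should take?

Profitabilities (E/h, kJ/s): caterpillars 2.86, flies 1.7, ants 0.909, small beetles 0.51, termites 0.431. Add prey in this order while the next type's profitability exceeds the intake rate on those already taken.
Rate on top 1: 0.1828. flies: 1.7 > 0.1828 → include.
Rate on top 2: 0.3114. ants: 0.909 > 0.3114 → include.
Rate on top 3: 0.3597. small beetles: 0.51 > 0.3597 → include.
Rate on top 4: 0.3682. termites: 0.431 > 0.3682 → include.
Optimal diet: caterpillars, flies, ants, small beetles, termites — 5 of 5 types.

5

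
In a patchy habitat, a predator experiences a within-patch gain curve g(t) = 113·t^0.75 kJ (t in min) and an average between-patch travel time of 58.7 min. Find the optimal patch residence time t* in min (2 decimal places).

176.10 min

Maximise g(t)/(T+t): set derivative to zero → g'(t)(T+t) = g(t).
g'(t) = 0.75·113·t^-0.25. Setting 0.75·113·t^-0.25 = 113·t^0.75/(58.7+t) gives 0.75(58.7+t) = t, so 0.25·t = 0.75×58.7.
t* = 0.75×58.7/0.25 = 176.1 min.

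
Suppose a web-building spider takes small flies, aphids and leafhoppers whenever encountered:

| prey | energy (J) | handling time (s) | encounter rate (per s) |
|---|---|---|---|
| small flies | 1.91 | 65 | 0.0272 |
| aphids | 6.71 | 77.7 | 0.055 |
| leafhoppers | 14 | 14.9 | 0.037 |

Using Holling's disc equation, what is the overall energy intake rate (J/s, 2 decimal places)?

0.12 J/s

R = Σλ_iE_i / (1 + Σλ_ih_i)
Numerator: 0.0272×1.91 + 0.055×6.71 + 0.037×14 = 0.939
Denominator: 1 + 0.0272×65 + 0.055×77.7 + 0.037×14.9 = 7.593
R = 0.939/7.593 = 0.1237 J/s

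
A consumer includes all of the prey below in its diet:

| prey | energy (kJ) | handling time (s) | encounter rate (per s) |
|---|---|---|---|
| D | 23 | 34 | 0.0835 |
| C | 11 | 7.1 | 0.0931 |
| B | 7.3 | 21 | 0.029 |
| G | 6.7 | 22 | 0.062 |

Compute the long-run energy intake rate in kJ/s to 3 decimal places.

R = (0.0835×23 + 0.0931×11 + 0.029×7.3 + 0.062×6.7) / (1 + 0.0835×34 + 0.0931×7.1 + 0.029×21 + 0.062×22) = 3.572/6.473 = 0.5518 kJ/s.

0.552 kJ/s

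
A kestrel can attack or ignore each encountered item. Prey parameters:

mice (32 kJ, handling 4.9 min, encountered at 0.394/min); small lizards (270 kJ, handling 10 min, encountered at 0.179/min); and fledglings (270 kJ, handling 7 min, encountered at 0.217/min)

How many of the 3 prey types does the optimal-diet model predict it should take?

E/h in descending order: fledglings 38.6, small lizards 27, mice 6.53 kJ/min. The optimal diet is the largest prefix of this list for which every included type satisfies E_i/h_i > R on the types above it.
Rate on top 1: 23.26. small lizards: 27 > 23.26 → include.
Rate on top 2: 24.81. mice: 6.53 < 24.81 → exclude; stop.
Optimal diet: fledglings, small lizards — 2 of 3 types.

2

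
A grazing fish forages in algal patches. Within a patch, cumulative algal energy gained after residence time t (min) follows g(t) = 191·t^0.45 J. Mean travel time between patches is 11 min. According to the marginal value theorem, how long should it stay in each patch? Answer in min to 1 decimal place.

By the marginal value theorem, leave when the instantaneous gain rate g'(t) equals the habitat-wide average g(t)/(T + t).
g'(t) = 0.45·191·t^-0.55. Setting 0.45·191·t^-0.55 = 191·t^0.45/(11+t) gives 0.45(11+t) = t, so 0.55·t = 0.45×11.
t* = 0.45×11/0.55 = 9 min.

9.0 min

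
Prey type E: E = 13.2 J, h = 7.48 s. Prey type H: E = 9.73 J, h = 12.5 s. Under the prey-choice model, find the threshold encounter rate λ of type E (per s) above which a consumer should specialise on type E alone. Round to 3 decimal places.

0.106 per s

Drop type H once their profitability E₂/h₂ falls below the rate achievable on type E alone: E₂/h₂ = λE₁/(1 + λh₁).
Solve for λ: λE₁h₂ = E₂(1 + λh₁) → λ(E₁h₂ − E₂h₁) = E₂ → λ = E₂/(E₁h₂ − E₂h₁).
λ = 9.73/(13.2×12.5 − 9.73×7.48) = 9.73/92.22 = 0.1055 per s.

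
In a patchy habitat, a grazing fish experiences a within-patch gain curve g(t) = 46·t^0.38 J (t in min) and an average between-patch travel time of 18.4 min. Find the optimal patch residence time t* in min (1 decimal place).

11.3 min

Maximise g(t)/(T+t): set derivative to zero → g'(t)(T+t) = g(t).
g'(t) = 0.38·46·t^-0.62. Setting 0.38·46·t^-0.62 = 46·t^0.38/(18.4+t) gives 0.38(18.4+t) = t, so 0.62·t = 0.38×18.4.
t* = 0.38×18.4/0.62 = 11.28 min.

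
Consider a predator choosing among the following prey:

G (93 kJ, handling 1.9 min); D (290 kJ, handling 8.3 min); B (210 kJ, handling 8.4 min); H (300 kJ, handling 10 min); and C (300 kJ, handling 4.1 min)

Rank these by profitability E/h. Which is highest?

C

Profitability E/h (kJ/min): G = 93/1.9 = 48.9, D = 290/8.3 = 34.9, B = 210/8.4 = 25, H = 300/10 = 30, C = 300/4.1 = 73.2.
Ranked: C > G > D > H > B.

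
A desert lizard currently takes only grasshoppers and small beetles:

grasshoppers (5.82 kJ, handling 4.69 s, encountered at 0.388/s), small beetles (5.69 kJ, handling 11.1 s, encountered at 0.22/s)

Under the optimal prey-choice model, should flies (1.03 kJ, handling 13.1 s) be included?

On grasshoppers and small beetles alone, R = ΣλE/(1+Σλh) = 3.51/5.262 = 0.6671 kJ/s.
flies: E/h = 1.03/13.1 = 0.07863 kJ/s.
0.07863 < 0.6671, so adding flies would lower the average — exclude it.

No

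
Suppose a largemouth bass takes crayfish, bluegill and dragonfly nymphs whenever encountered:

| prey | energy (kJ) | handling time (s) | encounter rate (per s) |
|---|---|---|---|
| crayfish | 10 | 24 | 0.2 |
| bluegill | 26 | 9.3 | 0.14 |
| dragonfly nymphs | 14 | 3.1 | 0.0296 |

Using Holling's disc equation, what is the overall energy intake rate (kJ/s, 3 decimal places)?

0.842 kJ/s

Energy encountered per unit search time: 0.2×10 + 0.14×26 + 0.0296×14 = 6.054 kJ/s.
Handling time per unit search time: 0.2×24 + 0.14×9.3 + 0.0296×3.1 = 6.194.
Rate = 6.054/(1 + 6.194) = 0.8416 kJ/s.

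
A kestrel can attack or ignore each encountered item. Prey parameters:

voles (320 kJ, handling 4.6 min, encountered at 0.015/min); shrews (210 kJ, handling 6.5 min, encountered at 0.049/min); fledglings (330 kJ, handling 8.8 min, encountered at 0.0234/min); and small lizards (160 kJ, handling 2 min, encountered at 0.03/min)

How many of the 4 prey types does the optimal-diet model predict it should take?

4

Profitabilities (E/h, kJ/min): small lizards 80, voles 69.6, fledglings 37.5, shrews 32.3. Add prey in this order while the next type's profitability exceeds the intake rate on those already taken.
Rate on top 1: 4.528. voles: 69.6 > 4.528 → include.
Rate on top 2: 8.503. fledglings: 37.5 > 8.503 → include.
Rate on top 3: 12.98. shrews: 32.3 > 12.98 → include.
Optimal diet: small lizards, voles, fledglings, shrews — 4 of 4 types.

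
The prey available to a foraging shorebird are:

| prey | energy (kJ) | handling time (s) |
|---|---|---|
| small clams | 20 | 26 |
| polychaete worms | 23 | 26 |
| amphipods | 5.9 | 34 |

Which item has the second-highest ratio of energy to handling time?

Profitability E/h (kJ/s): small clams = 20/26 = 0.769, polychaete worms = 23/26 = 0.885, amphipods = 5.9/34 = 0.174.
Ranked: polychaete worms > small clams > amphipods.

small clams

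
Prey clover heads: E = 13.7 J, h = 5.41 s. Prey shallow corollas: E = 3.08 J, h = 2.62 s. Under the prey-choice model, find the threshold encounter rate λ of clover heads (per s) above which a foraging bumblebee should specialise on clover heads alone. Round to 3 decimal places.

The zero-one rule: include shallow corollas iff E₂/h₂ > λE₁/(1+λh₁). Equality gives the switch point.
λE₁h₂ = E₂ + λE₂h₁ ⇒ λ = E₂/(E₁h₂ − E₂h₁) = 3.08/(35.89 − 16.66) = 0.1602 per s.

0.160 per s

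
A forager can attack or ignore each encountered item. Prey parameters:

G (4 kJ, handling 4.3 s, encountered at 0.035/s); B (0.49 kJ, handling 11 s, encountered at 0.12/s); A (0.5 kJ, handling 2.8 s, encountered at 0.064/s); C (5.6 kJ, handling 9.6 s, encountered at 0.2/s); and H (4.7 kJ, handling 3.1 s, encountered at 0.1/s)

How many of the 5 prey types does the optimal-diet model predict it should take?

Rank by E/h (kJ/s): H 1.52, G 0.93, C 0.583, A 0.179, B 0.0445. Include each in turn until the next type's E/h falls below the running intake rate.
Rate on top 1: 0.3588. G: 0.93 > 0.3588 → include.
Rate on top 2: 0.4177. C: 0.583 > 0.4177 → include.
Rate on top 3: 0.5118. A: 0.179 < 0.5118 → exclude; stop.
Optimal diet: H, G, C — 3 of 5 types.

3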